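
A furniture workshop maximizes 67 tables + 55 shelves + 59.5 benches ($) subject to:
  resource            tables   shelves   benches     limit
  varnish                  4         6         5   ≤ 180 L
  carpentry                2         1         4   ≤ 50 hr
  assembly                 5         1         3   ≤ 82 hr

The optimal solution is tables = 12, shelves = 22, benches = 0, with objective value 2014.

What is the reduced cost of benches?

At the optimum: varnish uses 180 of 180 (binding); carpentry uses 46 of 50 (slack = 4); assembly uses 82 of 82 (binding).
By complementary slackness, y = 0 for the non-binding constraint.
From A_Bᵀ y = c: 4·y_varnish + 5·y_assembly = 67; 6·y_varnish + 1·y_assembly = 55.
→ y_varnish = 8 and y_assembly = 7.
Reduced cost of benches: c₃ − yᵀa₃ = 59.5 − (8·5 + 7·3) = 59.5 − 61 = -1.5.

-1.5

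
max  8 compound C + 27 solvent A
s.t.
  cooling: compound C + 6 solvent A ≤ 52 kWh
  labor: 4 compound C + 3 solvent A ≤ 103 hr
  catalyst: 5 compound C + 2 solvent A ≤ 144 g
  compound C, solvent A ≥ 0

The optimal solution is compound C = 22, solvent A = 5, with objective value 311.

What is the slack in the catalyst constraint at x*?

catalyst used = 5·22 + 2·5 = 120; slack = 144 − 120 = 24.

24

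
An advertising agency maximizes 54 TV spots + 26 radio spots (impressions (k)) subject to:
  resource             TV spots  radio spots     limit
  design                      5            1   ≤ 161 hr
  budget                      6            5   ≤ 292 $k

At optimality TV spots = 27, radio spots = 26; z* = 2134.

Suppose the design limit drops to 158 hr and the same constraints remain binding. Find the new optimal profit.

Check each constraint at x*: design 161/161 (tight); budget 292/292 (tight).
Dual feasibility on the basic columns requires 5·y_design + 6·y_budget = 54, 1·y_design + 5·y_budget = 26.
Solving: y_design = 6, y_budget = 4.
Δz = y_design·Δb = 6 × (-3) = -18, so new z* = 2134 − 18 = 2116.

2116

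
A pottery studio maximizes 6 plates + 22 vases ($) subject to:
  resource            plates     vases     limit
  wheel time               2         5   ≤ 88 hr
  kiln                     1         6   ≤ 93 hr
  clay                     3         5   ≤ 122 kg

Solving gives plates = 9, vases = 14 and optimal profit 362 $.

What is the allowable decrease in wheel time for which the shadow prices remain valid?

10.5

Binding constraints: wheel time, kiln. The basis is B = [[2,5],[1,6]] with det 7.
Per unit decrease in wheel time, x* moves by d = (-0.8571, 0.1429).
The basis stays optimal until plates reaches 0; allowable decrease = 10.5 hr.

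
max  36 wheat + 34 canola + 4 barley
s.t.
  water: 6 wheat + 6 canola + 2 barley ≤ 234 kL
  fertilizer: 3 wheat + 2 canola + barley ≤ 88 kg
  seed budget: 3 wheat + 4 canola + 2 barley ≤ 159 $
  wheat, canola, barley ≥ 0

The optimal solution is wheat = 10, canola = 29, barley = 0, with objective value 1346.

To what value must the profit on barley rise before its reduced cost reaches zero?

Binding: water and fertilizer. Non-binding: seed budget (13 unused).
By complementary slackness, y = 0 for the non-binding constraint.
The binding rows give the dual system: 6·y_water + 3·y_fertilizer = 36 and 6·y_water + 2·y_fertilizer = 34.
→ y_water = 5 and y_fertilizer = 2.
barley enters the basis when its profit ≥ yᵀa₃ = 5·2 + 2·1 = 12.

12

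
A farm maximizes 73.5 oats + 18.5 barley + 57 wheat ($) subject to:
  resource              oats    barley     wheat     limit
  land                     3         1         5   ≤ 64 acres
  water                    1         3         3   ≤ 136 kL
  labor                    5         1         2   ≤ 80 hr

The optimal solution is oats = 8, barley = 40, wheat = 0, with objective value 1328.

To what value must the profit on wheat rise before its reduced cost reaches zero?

65.5

Binding: land and labor. Non-binding: water (8 unused).
By complementary slackness, y = 0 for the non-binding constraint.
Dual feasibility on the basic columns requires 3·y_land + 5·y_labor = 73.5, 1·y_land + 1·y_labor = 18.5.
Solving: y_land = 9.5, y_labor = 9.
wheat enters the basis when its profit ≥ yᵀa₃ = 9.5·5 + 9·2 = 65.5.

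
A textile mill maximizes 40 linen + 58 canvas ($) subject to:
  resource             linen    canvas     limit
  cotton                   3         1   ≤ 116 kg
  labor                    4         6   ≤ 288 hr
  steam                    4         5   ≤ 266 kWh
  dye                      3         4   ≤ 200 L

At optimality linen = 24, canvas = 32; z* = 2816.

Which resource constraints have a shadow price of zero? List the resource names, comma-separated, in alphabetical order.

cotton: 104/116 (slack 12)
labor: 288/288 (binding)
steam: 256/266 (slack 10)
dye: 200/200 (binding)
By complementary slackness, a constraint with positive slack has shadow price 0 → cotton, steam.

cotton, steam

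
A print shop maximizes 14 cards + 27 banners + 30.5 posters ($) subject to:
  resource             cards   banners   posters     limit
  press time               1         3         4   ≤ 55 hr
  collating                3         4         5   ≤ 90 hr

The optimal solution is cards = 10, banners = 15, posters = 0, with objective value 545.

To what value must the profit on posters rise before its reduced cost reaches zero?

At the optimum: press time uses 55 of 55 (binding); collating uses 90 of 90 (binding).
From A_Bᵀ y = c: 1·y_press time + 3·y_collating = 14; 3·y_press time + 4·y_collating = 27.
This yields shadow prices y_press time = 5, y_collating = 3.
posters enters the basis when its profit ≥ yᵀa₃ = 5·4 + 3·5 = 35.

35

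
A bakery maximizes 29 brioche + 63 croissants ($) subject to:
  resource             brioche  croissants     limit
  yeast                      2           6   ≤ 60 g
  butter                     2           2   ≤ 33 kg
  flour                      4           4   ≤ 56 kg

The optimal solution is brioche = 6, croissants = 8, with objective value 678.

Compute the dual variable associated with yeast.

Binding: yeast and flour. Non-binding: butter (5 unused).
By complementary slackness, y = 0 for the non-binding constraint.
The binding rows give the dual system: 2·y_yeast + 4·y_flour = 29 and 6·y_yeast + 4·y_flour = 63.
This yields shadow prices y_yeast = 8.5, y_flour = 3.
Shadow price of yeast = 8.5.

8.5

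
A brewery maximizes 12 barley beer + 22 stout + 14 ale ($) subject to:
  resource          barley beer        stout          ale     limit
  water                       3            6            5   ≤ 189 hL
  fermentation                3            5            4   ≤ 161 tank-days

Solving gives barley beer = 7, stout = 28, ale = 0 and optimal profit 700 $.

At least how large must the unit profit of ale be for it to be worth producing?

18

At the optimum: water uses 189 of 189 (binding); fermentation uses 161 of 161 (binding).
From A_Bᵀ y = c: 3·y_water + 3·y_fermentation = 12; 6·y_water + 5·y_fermentation = 22.
This yields shadow prices y_water = 2, y_fermentation = 2.
ale enters the basis when its profit ≥ yᵀa₃ = 2·5 + 2·4 = 18.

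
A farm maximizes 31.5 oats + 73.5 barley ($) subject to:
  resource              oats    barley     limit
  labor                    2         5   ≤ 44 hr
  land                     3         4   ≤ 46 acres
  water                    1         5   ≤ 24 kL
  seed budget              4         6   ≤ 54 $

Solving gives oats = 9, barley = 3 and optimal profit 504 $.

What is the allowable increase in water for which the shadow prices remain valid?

19.25

Binding constraints: water, seed budget. The basis is B = [[1,5],[4,6]] with det -14.
Per unit increase in water, x* moves by d = (-0.4286, 0.2857).
The basis stays optimal until labor becomes binding; allowable increase = 19.25 kL.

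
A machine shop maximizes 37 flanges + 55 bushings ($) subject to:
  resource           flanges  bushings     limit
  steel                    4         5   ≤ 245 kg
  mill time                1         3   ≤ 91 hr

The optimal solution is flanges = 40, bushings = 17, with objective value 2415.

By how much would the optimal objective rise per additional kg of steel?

8

At the optimum: steel uses 245 of 245 (binding); mill time uses 91 of 91 (binding).
Dual feasibility on the basic columns requires 4·y_steel + 1·y_mill time = 37, 5·y_steel + 3·y_mill time = 55.
This yields shadow prices y_steel = 8, y_mill time = 5.
Shadow price of steel = 8.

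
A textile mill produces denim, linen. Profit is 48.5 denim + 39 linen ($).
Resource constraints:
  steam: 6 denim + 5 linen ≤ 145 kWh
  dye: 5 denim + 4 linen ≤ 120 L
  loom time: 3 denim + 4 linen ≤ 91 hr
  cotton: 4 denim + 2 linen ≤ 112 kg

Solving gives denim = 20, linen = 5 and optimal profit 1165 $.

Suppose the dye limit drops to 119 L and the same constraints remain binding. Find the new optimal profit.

Binding: steam and dye. Non-binding: loom time (11 unused), cotton (22 unused).
Slack constraints have shadow price 0 (complementary slackness).
Dual feasibility on the basic columns requires 6·y_steam + 5·y_dye = 48.5, 5·y_steam + 4·y_dye = 39.
→ y_steam = 1 and y_dye = 8.5.
Δz = y_dye·Δb = 8.5 × (-1) = -8.5, so new z* = 1165 − 8.5 = 1156.5.

1156.5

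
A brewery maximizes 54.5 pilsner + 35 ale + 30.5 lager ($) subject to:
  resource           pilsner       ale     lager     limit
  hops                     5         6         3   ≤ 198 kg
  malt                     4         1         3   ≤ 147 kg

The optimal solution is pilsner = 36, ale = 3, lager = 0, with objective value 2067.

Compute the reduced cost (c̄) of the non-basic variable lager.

Check each constraint at x*: hops 198/198 (tight); malt 147/147 (tight).
The binding rows give the dual system: 5·y_hops + 4·y_malt = 54.5 and 6·y_hops + 1·y_malt = 35.
Solving: y_hops = 4.5, y_malt = 8.
Reduced cost of lager: c₃ − yᵀa₃ = 30.5 − (4.5·3 + 8·3) = 30.5 − 37.5 = -7.

-7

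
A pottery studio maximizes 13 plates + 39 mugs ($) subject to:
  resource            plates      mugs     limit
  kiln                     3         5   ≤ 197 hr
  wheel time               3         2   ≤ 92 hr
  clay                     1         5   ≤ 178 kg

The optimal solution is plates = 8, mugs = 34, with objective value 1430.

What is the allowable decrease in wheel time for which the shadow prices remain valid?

Binding constraints: wheel time, clay. The basis is B = [[3,2],[1,5]] with det 13.
Per unit decrease in wheel time, x* moves by d = (-0.3846, 0.0769).
The basis stays optimal until plates reaches 0; allowable decrease = 20.8 hr.

20.8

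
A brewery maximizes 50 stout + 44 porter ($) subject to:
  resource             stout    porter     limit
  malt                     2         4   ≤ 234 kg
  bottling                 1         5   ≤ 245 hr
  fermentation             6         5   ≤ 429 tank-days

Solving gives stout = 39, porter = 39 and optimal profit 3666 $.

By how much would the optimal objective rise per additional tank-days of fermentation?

8

Check each constraint at x*: malt 234/234 (tight); bottling 234/245 (slack 11); fermentation 429/429 (tight).
Slack constraints have shadow price 0 (complementary slackness).
From A_Bᵀ y = c: 2·y_malt + 6·y_fermentation = 50; 4·y_malt + 5·y_fermentation = 44.
→ y_malt = 1 and y_fermentation = 8.
Shadow price of fermentation = 8.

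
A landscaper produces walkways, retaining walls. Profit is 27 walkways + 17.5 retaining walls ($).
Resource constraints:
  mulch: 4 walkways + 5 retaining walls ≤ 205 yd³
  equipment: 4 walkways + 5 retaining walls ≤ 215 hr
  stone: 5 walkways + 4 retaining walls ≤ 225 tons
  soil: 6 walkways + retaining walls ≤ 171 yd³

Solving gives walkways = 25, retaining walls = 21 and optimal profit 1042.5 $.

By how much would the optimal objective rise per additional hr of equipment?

0

At the optimum: mulch uses 205 of 205 (binding); equipment uses 205 of 215 (slack = 10); stone uses 209 of 225 (slack = 16); soil uses 171 of 171 (binding).
Slack constraints have shadow price 0 (complementary slackness).
Dual feasibility on the basic columns requires 4·y_mulch + 6·y_soil = 27, 5·y_mulch + 1·y_soil = 17.5.
→ y_mulch = 3 and y_soil = 2.5.
Shadow price of equipment = 0.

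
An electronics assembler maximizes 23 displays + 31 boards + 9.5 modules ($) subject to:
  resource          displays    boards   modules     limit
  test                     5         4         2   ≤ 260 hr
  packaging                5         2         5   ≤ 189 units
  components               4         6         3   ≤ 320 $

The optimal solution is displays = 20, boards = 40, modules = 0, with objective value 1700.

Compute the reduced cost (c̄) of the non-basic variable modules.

Check each constraint at x*: test 260/260 (tight); packaging 180/189 (slack 9); components 320/320 (tight).
By complementary slackness, y = 0 for the non-binding constraint.
The binding rows give the dual system: 5·y_test + 4·y_components = 23 and 4·y_test + 6·y_components = 31.
Solving: y_test = 1, y_components = 4.5.
Reduced cost of modules: c₃ − yᵀa₃ = 9.5 − (1·2 + 4.5·3) = 9.5 − 15.5 = -6.

-6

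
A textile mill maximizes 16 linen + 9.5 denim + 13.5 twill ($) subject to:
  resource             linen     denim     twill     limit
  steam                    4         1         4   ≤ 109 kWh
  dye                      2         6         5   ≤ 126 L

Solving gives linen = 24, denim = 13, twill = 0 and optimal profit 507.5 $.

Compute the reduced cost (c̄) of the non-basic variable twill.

-5.5

At the optimum: steam uses 109 of 109 (binding); dye uses 126 of 126 (binding).
The binding rows give the dual system: 4·y_steam + 2·y_dye = 16 and 1·y_steam + 6·y_dye = 9.5.
Solving: y_steam = 3.5, y_dye = 1.
Reduced cost of twill: c₃ − yᵀa₃ = 13.5 − (3.5·4 + 1·5) = 13.5 − 19 = -5.5.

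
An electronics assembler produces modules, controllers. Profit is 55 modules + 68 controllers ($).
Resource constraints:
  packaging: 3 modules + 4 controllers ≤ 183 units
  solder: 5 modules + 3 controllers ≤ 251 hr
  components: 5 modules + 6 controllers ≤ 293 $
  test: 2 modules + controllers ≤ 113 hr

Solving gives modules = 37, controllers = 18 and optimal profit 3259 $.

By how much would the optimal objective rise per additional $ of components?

Binding: packaging and components. Non-binding: solder (12 unused), test (21 unused).
Slack constraints have shadow price 0 (complementary slackness).
The binding rows give the dual system: 3·y_packaging + 5·y_components = 55 and 4·y_packaging + 6·y_components = 68.
→ y_packaging = 5 and y_components = 8.
Shadow price of components = 8.

8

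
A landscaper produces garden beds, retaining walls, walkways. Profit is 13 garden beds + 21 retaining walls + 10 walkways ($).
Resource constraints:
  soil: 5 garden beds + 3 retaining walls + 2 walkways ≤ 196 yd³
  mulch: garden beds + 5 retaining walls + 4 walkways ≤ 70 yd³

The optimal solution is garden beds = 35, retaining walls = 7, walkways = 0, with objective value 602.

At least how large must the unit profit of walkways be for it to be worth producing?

16

Both soil and mulch are binding at x*.
From A_Bᵀ y = c: 5·y_soil + 1·y_mulch = 13; 3·y_soil + 5·y_mulch = 21.
This yields shadow prices y_soil = 2, y_mulch = 3.
walkways enters the basis when its profit ≥ yᵀa₃ = 2·2 + 3·4 = 16.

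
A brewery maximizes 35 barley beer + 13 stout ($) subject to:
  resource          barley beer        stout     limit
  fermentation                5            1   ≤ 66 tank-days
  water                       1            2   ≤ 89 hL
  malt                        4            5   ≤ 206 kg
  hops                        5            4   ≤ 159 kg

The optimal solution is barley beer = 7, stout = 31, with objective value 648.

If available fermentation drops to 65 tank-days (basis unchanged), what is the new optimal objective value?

Check each constraint at x*: fermentation 66/66 (tight); water 69/89 (slack 20); malt 183/206 (slack 23); hops 159/159 (tight).
By complementary slackness, y = 0 for the non-binding constraints.
From A_Bᵀ y = c: 5·y_fermentation + 5·y_hops = 35; 1·y_fermentation + 4·y_hops = 13.
This yields shadow prices y_fermentation = 5, y_hops = 2.
Δz = y_fermentation·Δb = 5 × (-1) = -5, so new z* = 648 − 5 = 643.

643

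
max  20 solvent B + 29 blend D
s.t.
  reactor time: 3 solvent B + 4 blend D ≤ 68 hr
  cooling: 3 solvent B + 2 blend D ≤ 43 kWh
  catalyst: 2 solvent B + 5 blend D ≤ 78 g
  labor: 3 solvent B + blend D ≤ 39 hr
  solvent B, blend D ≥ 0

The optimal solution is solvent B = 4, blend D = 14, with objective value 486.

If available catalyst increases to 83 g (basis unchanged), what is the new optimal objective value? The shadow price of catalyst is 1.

Δb = 5, so new z* = 486 + (1)·(5) = 486 + 5 = 491.

491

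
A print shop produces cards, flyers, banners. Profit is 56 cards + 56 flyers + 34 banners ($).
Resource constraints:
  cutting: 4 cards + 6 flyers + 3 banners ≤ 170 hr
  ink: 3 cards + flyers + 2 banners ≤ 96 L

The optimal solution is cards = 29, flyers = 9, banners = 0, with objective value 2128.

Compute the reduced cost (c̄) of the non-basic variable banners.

-6

Both cutting and ink are binding at x*.
From A_Bᵀ y = c: 4·y_cutting + 3·y_ink = 56; 6·y_cutting + 1·y_ink = 56.
This yields shadow prices y_cutting = 8, y_ink = 8.
Reduced cost of banners: c₃ − yᵀa₃ = 34 − (8·3 + 8·2) = 34 − 40 = -6.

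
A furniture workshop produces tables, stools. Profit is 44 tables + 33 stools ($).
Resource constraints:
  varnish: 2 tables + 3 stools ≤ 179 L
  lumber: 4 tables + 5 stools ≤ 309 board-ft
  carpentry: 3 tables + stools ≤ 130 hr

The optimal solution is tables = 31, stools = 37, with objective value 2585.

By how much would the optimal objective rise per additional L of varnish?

0

Check each constraint at x*: varnish 173/179 (slack 6); lumber 309/309 (tight); carpentry 130/130 (tight).
Slack constraints have shadow price 0 (complementary slackness).
Dual feasibility on the basic columns requires 4·y_lumber + 3·y_carpentry = 44, 5·y_lumber + 1·y_carpentry = 33.
→ y_lumber = 5 and y_carpentry = 8.
Shadow price of varnish = 0.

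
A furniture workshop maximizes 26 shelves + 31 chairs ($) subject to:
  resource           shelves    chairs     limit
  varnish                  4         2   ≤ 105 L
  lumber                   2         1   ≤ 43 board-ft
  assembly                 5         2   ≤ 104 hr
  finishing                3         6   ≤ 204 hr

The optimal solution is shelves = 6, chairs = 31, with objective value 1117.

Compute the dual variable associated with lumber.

Check each constraint at x*: varnish 86/105 (slack 19); lumber 43/43 (tight); assembly 92/104 (slack 12); finishing 204/204 (tight).
Slack constraints have shadow price 0 (complementary slackness).
From A_Bᵀ y = c: 2·y_lumber + 3·y_finishing = 26; 1·y_lumber + 6·y_finishing = 31.
Solving: y_lumber = 7, y_finishing = 4.
Shadow price of lumber = 7.

7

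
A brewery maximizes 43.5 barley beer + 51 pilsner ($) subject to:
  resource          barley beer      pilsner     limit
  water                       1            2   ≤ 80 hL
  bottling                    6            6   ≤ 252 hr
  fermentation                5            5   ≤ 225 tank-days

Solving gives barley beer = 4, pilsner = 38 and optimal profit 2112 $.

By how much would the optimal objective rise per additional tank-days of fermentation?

0

Check each constraint at x*: water 80/80 (tight); bottling 252/252 (tight); fermentation 210/225 (slack 15).
Since fermentation is not tight, its dual is 0.
The binding rows give the dual system: 1·y_water + 6·y_bottling = 43.5 and 2·y_water + 6·y_bottling = 51.
This yields shadow prices y_water = 7.5, y_bottling = 6.
Shadow price of fermentation = 0.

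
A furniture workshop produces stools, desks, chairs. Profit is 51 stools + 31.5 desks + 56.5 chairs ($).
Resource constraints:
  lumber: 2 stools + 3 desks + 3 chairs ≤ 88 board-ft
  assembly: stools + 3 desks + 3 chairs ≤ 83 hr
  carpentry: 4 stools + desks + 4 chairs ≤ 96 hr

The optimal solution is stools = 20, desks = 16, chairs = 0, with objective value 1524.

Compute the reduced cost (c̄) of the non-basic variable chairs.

-2

At the optimum: lumber uses 88 of 88 (binding); assembly uses 68 of 83 (slack = 15); carpentry uses 96 of 96 (binding).
By complementary slackness, y = 0 for the non-binding constraint.
From A_Bᵀ y = c: 2·y_lumber + 4·y_carpentry = 51; 3·y_lumber + 1·y_carpentry = 31.5.
This yields shadow prices y_lumber = 7.5, y_carpentry = 9.
Reduced cost of chairs: c₃ − yᵀa₃ = 56.5 − (7.5·3 + 9·4) = 56.5 − 58.5 = -2.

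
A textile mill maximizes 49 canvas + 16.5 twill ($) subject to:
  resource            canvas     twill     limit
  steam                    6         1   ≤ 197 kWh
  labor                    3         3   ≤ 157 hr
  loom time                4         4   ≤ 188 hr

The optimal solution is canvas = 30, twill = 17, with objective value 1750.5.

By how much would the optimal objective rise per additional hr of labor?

0

Check each constraint at x*: steam 197/197 (tight); labor 141/157 (slack 16); loom time 188/188 (tight).
Since labor is not tight, its dual is 0.
From A_Bᵀ y = c: 6·y_steam + 4·y_loom time = 49; 1·y_steam + 4·y_loom time = 16.5.
Solving: y_steam = 6.5, y_loom time = 2.5.
Shadow price of labor = 0.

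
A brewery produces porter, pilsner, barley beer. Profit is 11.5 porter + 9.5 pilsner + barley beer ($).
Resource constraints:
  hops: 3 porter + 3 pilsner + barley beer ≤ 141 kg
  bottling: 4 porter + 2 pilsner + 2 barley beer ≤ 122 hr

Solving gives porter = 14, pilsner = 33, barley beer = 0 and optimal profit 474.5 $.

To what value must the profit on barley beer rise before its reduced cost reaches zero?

4.5

At the optimum: hops uses 141 of 141 (binding); bottling uses 122 of 122 (binding).
From A_Bᵀ y = c: 3·y_hops + 4·y_bottling = 11.5; 3·y_hops + 2·y_bottling = 9.5.
This yields shadow prices y_hops = 2.5, y_bottling = 1.
barley beer enters the basis when its profit ≥ yᵀa₃ = 2.5·1 + 1·2 = 4.5.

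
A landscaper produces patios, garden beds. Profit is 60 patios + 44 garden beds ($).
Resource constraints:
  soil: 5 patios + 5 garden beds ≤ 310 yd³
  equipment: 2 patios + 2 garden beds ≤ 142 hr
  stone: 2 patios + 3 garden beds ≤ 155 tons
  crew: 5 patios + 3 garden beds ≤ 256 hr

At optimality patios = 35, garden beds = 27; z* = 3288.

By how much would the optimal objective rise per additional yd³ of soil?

4

At the optimum: soil uses 310 of 310 (binding); equipment uses 124 of 142 (slack = 18); stone uses 151 of 155 (slack = 4); crew uses 256 of 256 (binding).
Slack constraints have shadow price 0 (complementary slackness).
Dual feasibility on the basic columns requires 5·y_soil + 5·y_crew = 60, 5·y_soil + 3·y_crew = 44.
Solving: y_soil = 4, y_crew = 8.
Shadow price of soil = 4.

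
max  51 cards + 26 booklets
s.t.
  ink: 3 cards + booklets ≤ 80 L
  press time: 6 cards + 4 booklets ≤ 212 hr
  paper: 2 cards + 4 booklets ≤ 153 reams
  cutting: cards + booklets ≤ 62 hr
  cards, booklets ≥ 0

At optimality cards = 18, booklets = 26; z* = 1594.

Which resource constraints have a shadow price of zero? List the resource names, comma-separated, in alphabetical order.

cutting, paper

ink: 80/80 (binding)
press time: 212/212 (binding)
paper: 140/153 (slack 13)
cutting: 44/62 (slack 18)
By complementary slackness, a constraint with positive slack has shadow price 0 → cutting, paper.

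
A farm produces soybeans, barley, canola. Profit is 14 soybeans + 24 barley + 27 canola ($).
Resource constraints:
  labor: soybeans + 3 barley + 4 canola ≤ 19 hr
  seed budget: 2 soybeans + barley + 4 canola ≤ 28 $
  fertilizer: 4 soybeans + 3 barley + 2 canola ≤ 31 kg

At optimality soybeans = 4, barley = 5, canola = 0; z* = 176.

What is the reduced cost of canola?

Check each constraint at x*: labor 19/19 (tight); seed budget 13/28 (slack 15); fertilizer 31/31 (tight).
Since seed budget is not tight, its dual is 0.
Dual feasibility on the basic columns requires 1·y_labor + 4·y_fertilizer = 14, 3·y_labor + 3·y_fertilizer = 24.
This yields shadow prices y_labor = 6, y_fertilizer = 2.
Reduced cost of canola: c₃ − yᵀa₃ = 27 − (6·4 + 2·2) = 27 − 28 = -1.

-1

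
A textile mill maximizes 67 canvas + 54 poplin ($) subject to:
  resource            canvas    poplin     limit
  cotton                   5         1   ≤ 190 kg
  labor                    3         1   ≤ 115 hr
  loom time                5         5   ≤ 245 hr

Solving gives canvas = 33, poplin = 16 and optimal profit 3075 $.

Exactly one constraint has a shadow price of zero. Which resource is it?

cotton: 181/190 (slack 9)
labor: 115/115 (binding)
loom time: 245/245 (binding)
By complementary slackness, a constraint with positive slack has shadow price 0 → cotton.

cotton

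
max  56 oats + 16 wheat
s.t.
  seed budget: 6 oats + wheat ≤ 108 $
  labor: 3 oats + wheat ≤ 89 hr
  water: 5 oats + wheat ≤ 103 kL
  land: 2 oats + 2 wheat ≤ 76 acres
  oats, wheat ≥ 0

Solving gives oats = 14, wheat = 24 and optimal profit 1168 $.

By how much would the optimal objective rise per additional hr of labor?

At the optimum: seed budget uses 108 of 108 (binding); labor uses 66 of 89 (slack = 23); water uses 94 of 103 (slack = 9); land uses 76 of 76 (binding).
By complementary slackness, y = 0 for the non-binding constraints.
Dual feasibility on the basic columns requires 6·y_seed budget + 2·y_land = 56, 1·y_seed budget + 2·y_land = 16.
This yields shadow prices y_seed budget = 8, y_land = 4.
Shadow price of labor = 0.

0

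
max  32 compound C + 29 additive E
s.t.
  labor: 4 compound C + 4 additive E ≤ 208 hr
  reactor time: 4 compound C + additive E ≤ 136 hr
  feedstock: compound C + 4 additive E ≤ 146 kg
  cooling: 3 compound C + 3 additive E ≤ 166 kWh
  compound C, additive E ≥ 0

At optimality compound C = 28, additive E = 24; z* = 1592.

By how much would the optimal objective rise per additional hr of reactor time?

1

Binding: labor and reactor time. Non-binding: feedstock (22 unused), cooling (10 unused).
Slack constraints have shadow price 0 (complementary slackness).
From A_Bᵀ y = c: 4·y_labor + 4·y_reactor time = 32; 4·y_labor + 1·y_reactor time = 29.
This yields shadow prices y_labor = 7, y_reactor time = 1.
Shadow price of reactor time = 1.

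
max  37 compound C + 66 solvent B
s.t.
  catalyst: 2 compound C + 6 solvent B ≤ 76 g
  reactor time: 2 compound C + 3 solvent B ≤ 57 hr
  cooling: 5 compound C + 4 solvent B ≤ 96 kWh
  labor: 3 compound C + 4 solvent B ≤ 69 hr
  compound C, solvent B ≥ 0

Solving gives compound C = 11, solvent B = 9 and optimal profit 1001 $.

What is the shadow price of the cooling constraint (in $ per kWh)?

Binding: catalyst and labor. Non-binding: reactor time (8 unused), cooling (5 unused).
Slack constraints have shadow price 0 (complementary slackness).
Dual feasibility on the basic columns requires 2·y_catalyst + 3·y_labor = 37, 6·y_catalyst + 4·y_labor = 66.
This yields shadow prices y_catalyst = 5, y_labor = 9.
Shadow price of cooling = 0.

0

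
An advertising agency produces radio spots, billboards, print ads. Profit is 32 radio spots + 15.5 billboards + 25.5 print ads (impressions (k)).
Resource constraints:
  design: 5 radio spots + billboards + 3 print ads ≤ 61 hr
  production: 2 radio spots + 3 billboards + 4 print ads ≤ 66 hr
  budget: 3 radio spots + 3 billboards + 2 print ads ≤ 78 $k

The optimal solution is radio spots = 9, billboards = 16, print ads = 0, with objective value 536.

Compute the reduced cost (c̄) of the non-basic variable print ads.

-3.5

At the optimum: design uses 61 of 61 (binding); production uses 66 of 66 (binding); budget uses 75 of 78 (slack = 3).
Slack constraints have shadow price 0 (complementary slackness).
From A_Bᵀ y = c: 5·y_design + 2·y_production = 32; 1·y_design + 3·y_production = 15.5.
Solving: y_design = 5, y_production = 3.5.
Reduced cost of print ads: c₃ − yᵀa₃ = 25.5 − (5·3 + 3.5·4) = 25.5 − 29 = -3.5.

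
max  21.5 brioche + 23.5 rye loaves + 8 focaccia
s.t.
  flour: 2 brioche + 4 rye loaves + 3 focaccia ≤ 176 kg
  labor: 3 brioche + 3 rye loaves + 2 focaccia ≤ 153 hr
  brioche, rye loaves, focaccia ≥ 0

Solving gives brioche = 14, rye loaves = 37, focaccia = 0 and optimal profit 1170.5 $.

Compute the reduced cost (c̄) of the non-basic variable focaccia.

-8

Both flour and labor are binding at x*.
The binding rows give the dual system: 2·y_flour + 3·y_labor = 21.5 and 4·y_flour + 3·y_labor = 23.5.
This yields shadow prices y_flour = 1, y_labor = 6.5.
Reduced cost of focaccia: c₃ − yᵀa₃ = 8 − (1·3 + 6.5·2) = 8 − 16 = -8.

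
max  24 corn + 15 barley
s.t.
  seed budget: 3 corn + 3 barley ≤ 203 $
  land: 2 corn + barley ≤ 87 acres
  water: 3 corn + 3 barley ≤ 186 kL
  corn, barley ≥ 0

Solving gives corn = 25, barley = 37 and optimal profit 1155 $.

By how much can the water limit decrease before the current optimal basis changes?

55.5

Binding constraints: land, water. The basis is B = [[2,1],[3,3]] with det 3.
Per unit decrease in water, x* moves by d = (0.3333, -0.6667).
The basis stays optimal until barley reaches 0; allowable decrease = 55.5 kL.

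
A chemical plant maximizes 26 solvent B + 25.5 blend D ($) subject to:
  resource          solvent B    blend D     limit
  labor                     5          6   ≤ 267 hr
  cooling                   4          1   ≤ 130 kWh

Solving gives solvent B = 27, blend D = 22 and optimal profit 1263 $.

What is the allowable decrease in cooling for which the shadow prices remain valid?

Binding constraints: labor, cooling. The basis is B = [[5,6],[4,1]] with det -19.
Per unit decrease in cooling, x* moves by d = (-0.3158, 0.2632).
The basis stays optimal until solvent B reaches 0; allowable decrease = 85.5 kWh.

85.5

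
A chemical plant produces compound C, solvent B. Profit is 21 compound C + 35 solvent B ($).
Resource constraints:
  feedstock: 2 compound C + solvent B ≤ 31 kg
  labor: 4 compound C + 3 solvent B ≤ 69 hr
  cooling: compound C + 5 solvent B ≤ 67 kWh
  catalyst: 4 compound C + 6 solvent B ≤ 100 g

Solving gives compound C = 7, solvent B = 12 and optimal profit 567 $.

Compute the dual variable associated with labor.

0

Binding: cooling and catalyst. Non-binding: feedstock (5 unused), labor (5 unused).
Slack constraints have shadow price 0 (complementary slackness).
The binding rows give the dual system: 1·y_cooling + 4·y_catalyst = 21 and 5·y_cooling + 6·y_catalyst = 35.
This yields shadow prices y_cooling = 1, y_catalyst = 5.
Shadow price of labor = 0.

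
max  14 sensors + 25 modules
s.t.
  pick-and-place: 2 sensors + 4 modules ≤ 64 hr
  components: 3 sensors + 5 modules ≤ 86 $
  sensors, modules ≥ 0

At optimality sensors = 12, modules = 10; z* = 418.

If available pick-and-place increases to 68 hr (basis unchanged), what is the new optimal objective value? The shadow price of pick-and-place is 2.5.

Δb = 4, so new z* = 418 + (2.5)·(4) = 418 + 10 = 428.

428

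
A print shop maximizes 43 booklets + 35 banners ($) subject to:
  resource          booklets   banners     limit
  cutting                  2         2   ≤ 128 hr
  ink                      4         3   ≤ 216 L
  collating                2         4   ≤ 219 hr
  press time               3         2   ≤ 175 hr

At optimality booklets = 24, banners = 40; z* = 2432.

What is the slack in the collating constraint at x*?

collating used = 2·24 + 4·40 = 208; slack = 219 − 208 = 11.

11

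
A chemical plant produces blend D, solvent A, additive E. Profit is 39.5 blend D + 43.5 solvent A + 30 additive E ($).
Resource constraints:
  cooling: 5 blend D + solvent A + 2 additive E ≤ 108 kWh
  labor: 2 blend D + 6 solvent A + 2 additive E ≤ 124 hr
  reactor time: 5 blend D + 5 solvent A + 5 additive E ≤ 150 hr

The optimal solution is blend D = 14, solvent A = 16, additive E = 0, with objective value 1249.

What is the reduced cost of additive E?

Binding: labor and reactor time. Non-binding: cooling (22 unused).
Since cooling is not tight, its dual is 0.
The binding rows give the dual system: 2·y_labor + 5·y_reactor time = 39.5 and 6·y_labor + 5·y_reactor time = 43.5.
Solving: y_labor = 1, y_reactor time = 7.5.
Reduced cost of additive E: c₃ − yᵀa₃ = 30 − (1·2 + 7.5·5) = 30 − 39.5 = -9.5.

-9.5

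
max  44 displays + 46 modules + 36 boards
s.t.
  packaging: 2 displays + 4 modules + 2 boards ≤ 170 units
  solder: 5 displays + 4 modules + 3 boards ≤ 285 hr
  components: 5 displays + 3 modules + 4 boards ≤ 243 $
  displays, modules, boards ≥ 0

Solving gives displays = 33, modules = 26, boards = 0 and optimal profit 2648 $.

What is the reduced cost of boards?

Binding: packaging and components. Non-binding: solder (16 unused).
Since solder is not tight, its dual is 0.
From A_Bᵀ y = c: 2·y_packaging + 5·y_components = 44; 4·y_packaging + 3·y_components = 46.
→ y_packaging = 7 and y_components = 6.
Reduced cost of boards: c₃ − yᵀa₃ = 36 − (7·2 + 6·4) = 36 − 38 = -2.

-2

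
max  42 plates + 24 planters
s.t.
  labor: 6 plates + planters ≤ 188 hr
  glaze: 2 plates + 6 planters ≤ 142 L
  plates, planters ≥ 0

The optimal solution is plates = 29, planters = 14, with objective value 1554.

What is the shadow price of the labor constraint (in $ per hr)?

6

Both labor and glaze are binding at x*.
From A_Bᵀ y = c: 6·y_labor + 2·y_glaze = 42; 1·y_labor + 6·y_glaze = 24.
→ y_labor = 6 and y_glaze = 3.
Shadow price of labor = 6.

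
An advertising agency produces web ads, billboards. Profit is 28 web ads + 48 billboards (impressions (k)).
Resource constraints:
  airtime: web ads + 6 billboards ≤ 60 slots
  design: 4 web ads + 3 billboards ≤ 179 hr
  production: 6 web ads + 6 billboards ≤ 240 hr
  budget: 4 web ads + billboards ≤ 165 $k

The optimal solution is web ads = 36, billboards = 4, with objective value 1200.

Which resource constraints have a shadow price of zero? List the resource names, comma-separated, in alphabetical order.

airtime: 60/60 (binding)
design: 156/179 (slack 23)
production: 240/240 (binding)
budget: 148/165 (slack 17)
By complementary slackness, a constraint with positive slack has shadow price 0 → budget, design.

budget, design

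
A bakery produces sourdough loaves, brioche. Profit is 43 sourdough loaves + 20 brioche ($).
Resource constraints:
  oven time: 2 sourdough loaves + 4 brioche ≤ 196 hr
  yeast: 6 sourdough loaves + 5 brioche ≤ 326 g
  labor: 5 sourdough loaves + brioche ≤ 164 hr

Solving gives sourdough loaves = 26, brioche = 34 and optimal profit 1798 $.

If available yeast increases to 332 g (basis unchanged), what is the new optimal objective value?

1816

At the optimum: oven time uses 188 of 196 (slack = 8); yeast uses 326 of 326 (binding); labor uses 164 of 164 (binding).
By complementary slackness, y = 0 for the non-binding constraint.
Dual feasibility on the basic columns requires 6·y_yeast + 5·y_labor = 43, 5·y_yeast + 1·y_labor = 20.
→ y_yeast = 3 and y_labor = 5.
Δz = y_yeast·Δb = 3 × (6) = 18, so new z* = 1798 + 18 = 1816.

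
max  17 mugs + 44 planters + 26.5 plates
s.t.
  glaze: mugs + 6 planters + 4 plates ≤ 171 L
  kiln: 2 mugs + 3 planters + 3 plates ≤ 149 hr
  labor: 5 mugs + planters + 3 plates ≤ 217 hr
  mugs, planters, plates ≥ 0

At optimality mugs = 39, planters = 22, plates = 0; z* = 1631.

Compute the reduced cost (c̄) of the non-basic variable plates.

At the optimum: glaze uses 171 of 171 (binding); kiln uses 144 of 149 (slack = 5); labor uses 217 of 217 (binding).
Since kiln is not tight, its dual is 0.
Dual feasibility on the basic columns requires 1·y_glaze + 5·y_labor = 17, 6·y_glaze + 1·y_labor = 44.
→ y_glaze = 7 and y_labor = 2.
Reduced cost of plates: c₃ − yᵀa₃ = 26.5 − (7·4 + 2·3) = 26.5 − 34 = -7.5.

-7.5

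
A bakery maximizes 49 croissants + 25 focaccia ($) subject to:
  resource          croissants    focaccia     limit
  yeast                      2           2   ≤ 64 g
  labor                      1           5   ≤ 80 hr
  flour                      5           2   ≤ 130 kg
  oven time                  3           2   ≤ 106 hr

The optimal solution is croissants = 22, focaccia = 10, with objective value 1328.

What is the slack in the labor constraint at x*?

labor used = 1·22 + 5·10 = 72; slack = 80 − 72 = 8.

8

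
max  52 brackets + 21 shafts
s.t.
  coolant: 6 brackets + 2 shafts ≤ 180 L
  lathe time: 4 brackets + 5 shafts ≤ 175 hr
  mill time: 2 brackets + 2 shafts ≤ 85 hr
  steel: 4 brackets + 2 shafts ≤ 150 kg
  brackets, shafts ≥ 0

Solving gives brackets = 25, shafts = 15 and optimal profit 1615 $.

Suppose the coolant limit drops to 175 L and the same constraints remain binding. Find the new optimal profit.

Binding: coolant and lathe time. Non-binding: mill time (5 unused), steel (20 unused).
By complementary slackness, y = 0 for the non-binding constraints.
From A_Bᵀ y = c: 6·y_coolant + 4·y_lathe time = 52; 2·y_coolant + 5·y_lathe time = 21.
→ y_coolant = 8 and y_lathe time = 1.
Δz = y_coolant·Δb = 8 × (-5) = -40, so new z* = 1615 − 40 = 1575.

1575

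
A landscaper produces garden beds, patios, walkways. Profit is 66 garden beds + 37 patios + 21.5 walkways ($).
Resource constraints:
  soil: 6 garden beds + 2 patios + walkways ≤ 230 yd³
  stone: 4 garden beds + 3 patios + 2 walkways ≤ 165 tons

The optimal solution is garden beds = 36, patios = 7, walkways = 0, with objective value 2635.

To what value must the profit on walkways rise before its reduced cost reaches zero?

23

Check each constraint at x*: soil 230/230 (tight); stone 165/165 (tight).
The binding rows give the dual system: 6·y_soil + 4·y_stone = 66 and 2·y_soil + 3·y_stone = 37.
This yields shadow prices y_soil = 5, y_stone = 9.
walkways enters the basis when its profit ≥ yᵀa₃ = 5·1 + 9·2 = 23.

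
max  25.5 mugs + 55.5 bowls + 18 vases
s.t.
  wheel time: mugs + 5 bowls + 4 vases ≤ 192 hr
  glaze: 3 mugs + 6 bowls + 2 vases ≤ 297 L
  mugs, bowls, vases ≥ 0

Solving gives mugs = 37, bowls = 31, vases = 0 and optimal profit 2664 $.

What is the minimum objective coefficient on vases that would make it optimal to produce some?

22

At the optimum: wheel time uses 192 of 192 (binding); glaze uses 297 of 297 (binding).
From A_Bᵀ y = c: 1·y_wheel time + 3·y_glaze = 25.5; 5·y_wheel time + 6·y_glaze = 55.5.
This yields shadow prices y_wheel time = 1.5, y_glaze = 8.
vases enters the basis when its profit ≥ yᵀa₃ = 1.5·4 + 8·2 = 22.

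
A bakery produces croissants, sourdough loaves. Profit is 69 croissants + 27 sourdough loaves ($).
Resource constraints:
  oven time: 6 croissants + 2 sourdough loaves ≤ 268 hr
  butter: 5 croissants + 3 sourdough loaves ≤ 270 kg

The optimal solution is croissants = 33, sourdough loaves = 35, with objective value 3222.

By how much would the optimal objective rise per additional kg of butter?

Check each constraint at x*: oven time 268/268 (tight); butter 270/270 (tight).
From A_Bᵀ y = c: 6·y_oven time + 5·y_butter = 69; 2·y_oven time + 3·y_butter = 27.
→ y_oven time = 9 and y_butter = 3.
Shadow price of butter = 3.

3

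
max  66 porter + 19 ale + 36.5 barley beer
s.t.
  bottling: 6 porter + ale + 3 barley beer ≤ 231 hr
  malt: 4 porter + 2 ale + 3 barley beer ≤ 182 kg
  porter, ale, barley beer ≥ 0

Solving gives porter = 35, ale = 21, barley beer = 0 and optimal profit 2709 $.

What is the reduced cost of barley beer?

Check each constraint at x*: bottling 231/231 (tight); malt 182/182 (tight).
Dual feasibility on the basic columns requires 6·y_bottling + 4·y_malt = 66, 1·y_bottling + 2·y_malt = 19.
Solving: y_bottling = 7, y_malt = 6.
Reduced cost of barley beer: c₃ − yᵀa₃ = 36.5 − (7·3 + 6·3) = 36.5 − 39 = -2.5.

-2.5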